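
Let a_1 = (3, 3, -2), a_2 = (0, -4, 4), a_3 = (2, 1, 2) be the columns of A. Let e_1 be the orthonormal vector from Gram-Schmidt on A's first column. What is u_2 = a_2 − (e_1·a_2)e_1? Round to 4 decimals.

a_1 = (3, 3, -2); ‖a_1‖ = 4.6904, so e_1 = (0.6396, 0.6396, -0.4264).
e_1·a_2 = 0.6396·0 + 0.6396·(-4) + (-0.4264)·4 = -4.2640.
u_2 = a_2 + 4.2640·e_1 = (2.7273, -1.2727, 2.1818).

u_2 = (2.7273, -1.2727, 2.1818)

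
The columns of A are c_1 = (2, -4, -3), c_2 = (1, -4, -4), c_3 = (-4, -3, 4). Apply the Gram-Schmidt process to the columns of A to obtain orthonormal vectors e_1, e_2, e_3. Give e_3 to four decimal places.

e_3 = (-0.5298, -0.6623, 0.5298)

e_1 = c_1/‖c_1‖ = (2, -4, -3)/5.3852 = (0.3714, -0.7428, -0.5571).
r_{12} = e_1·c_2 = 5.5709.
u_2 = c_2 − 5.5709·e_1 = (-1.0690, 0.1379, -0.8966).
‖u_2‖ = 1.4020, so e_2 = (-0.7625, 0.0984, -0.6395).
r_{13} = e_1·c_3 = -1.4856; r_{23} = e_2·c_3 = 0.1968.
u_3 = c_3 + 1.4856·e_1 − 0.1968·e_2 = (-3.2982, -4.1228, 3.2982).
‖u_3‖ = 6.2253, so e_3 = (-0.5298, -0.6623, 0.5298).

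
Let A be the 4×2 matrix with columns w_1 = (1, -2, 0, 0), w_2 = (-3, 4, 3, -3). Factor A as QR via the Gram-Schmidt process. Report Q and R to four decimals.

w_1 = (1, -2, 0, 0); ‖w_1‖ = 2.2361, so e_1 = (0.4472, -0.8944, 0.0000, 0.0000).
e_1·w_2 = 0.4472·(-3) + (-0.8944)·4 + 0.0000·3 + 0.0000·(-3) = -4.9193.
u_2 = w_2 + 4.9193·e_1 = (-0.8000, -0.4000, 3.0000, -3.0000).
‖u_2‖ = 4.3359, so e_2 = (-0.1845, -0.0923, 0.6919, -0.6919).

Q = [[0.4472, -0.1845], [-0.8944, -0.0923], [0.0000, 0.6919], [0.0000, -0.6919]], R = [[2.2361, -4.9193], [0.0000, 4.3359]]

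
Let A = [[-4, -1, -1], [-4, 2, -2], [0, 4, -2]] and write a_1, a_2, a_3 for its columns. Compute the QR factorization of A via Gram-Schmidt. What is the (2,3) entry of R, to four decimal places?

q_1 = a_1/‖a_1‖ = (-4, -4, 0)/5.6569 = (-0.7071, -0.7071, 0.0000).
r_{12} = q_1·a_2 = -0.7071.
u_2 = a_2 + 0.7071·q_1 = (-1.5000, 1.5000, 4.0000).
‖u_2‖ = 4.5277, so q_2 = (-0.3313, 0.3313, 0.8835).
r_{23} = q_2·a_3 = -2.0982.

r_{23} = -2.0982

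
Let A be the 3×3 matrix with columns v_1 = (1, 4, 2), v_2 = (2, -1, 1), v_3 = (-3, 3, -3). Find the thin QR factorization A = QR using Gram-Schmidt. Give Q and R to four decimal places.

Q = [[0.2182, 0.8165, 0.5345], [0.8729, -0.4082, 0.2673], [0.4364, 0.4082, -0.8018]], R = [[4.5826, 0.0000, 0.6547], [0.0000, 2.4495, -4.8990], [0.0000, 0.0000, 1.6036]]

v_1 = (1, 4, 2); ‖v_1‖ = 4.5826, so q_1 = (0.2182, 0.8729, 0.4364).
q_1·v_2 = 0.2182·2 + 0.8729·(-1) + 0.4364·1 = 0.0000.
u_2 = v_2 + 0.0000·q_1 = (2.0000, -1.0000, 1.0000).
‖u_2‖ = 2.4495, so q_2 = (0.8165, -0.4082, 0.4082).
q_1·v_3 = 0.2182·(-3) + 0.8729·3 + 0.4364·(-3) = 0.6547; q_2·v_3 = 0.8165·(-3) + (-0.4082)·3 + 0.4082·(-3) = -4.8990.
u_3 = v_3 − 0.6547·q_1 + 4.8990·q_2 = (0.8571, 0.4286, -1.2857).
‖u_3‖ = 1.6036, so q_3 = (0.5345, 0.2673, -0.8018).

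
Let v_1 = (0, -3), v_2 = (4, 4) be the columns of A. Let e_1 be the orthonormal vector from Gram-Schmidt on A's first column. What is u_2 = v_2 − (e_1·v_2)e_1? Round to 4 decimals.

u_2 = (4.0000, 0.0000)

e_1 = v_1/‖v_1‖ = (0, -3)/3.0000 = (0.0000, -1.0000).
r_{12} = e_1·v_2 = -4.0000.
u_2 = v_2 + 4.0000·e_1 = (4.0000, 0.0000).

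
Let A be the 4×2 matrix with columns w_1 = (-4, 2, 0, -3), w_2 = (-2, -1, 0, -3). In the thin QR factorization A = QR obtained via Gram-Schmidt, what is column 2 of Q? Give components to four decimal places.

q_1 = w_1/‖w_1‖ = (-4, 2, 0, -3)/5.3852 = (-0.7428, 0.3714, 0.0000, -0.5571).
r_{12} = q_1·w_2 = 2.7854.
u_2 = w_2 − 2.7854·q_1 = (0.0690, -2.0345, 0.0000, -1.4483).
‖u_2‖ = 2.4983, so q_2 = (0.0276, -0.8144, 0.0000, -0.5797).

q_2 = (0.0276, -0.8144, 0.0000, -0.5797)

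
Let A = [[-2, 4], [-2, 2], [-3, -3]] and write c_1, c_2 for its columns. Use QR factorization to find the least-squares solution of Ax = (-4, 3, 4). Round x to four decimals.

x = (-0.7355, -0.8347)

c_1 = (-2, -2, -3); ‖c_1‖ = 4.1231, so e_1 = (-0.4851, -0.4851, -0.7276).
e_1·c_2 = (-0.4851)·4 + (-0.4851)·2 + (-0.7276)·(-3) = -0.7276.
u_2 = c_2 + 0.7276·e_1 = (3.6471, 1.6471, -3.5294).
‖u_2‖ = 5.3358, so e_2 = (0.6835, 0.3087, -0.6615).
Qᵀb = (-2.4254, -4.4538).
Back-substitute: x_2 = -4.4538/5.3358 = -0.8347.
x_1 = (-2.4254 + 0.7276·(-0.8347))/4.1231 = -0.7355.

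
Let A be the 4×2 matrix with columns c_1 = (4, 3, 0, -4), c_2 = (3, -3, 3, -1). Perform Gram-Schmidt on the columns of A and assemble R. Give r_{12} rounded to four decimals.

r_{12} = 1.0932

q_1 = c_1/‖c_1‖ = (4, 3, 0, -4)/6.4031 = (0.6247, 0.4685, 0.0000, -0.6247).
r_{12} = q_1·c_2 = 1.0932.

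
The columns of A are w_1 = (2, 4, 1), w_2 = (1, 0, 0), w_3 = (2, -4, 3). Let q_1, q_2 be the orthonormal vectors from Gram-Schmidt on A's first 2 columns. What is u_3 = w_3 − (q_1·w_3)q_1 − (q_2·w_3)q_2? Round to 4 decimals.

u_3 = (0.0000, -0.9412, 3.7647)

w_1 = (2, 4, 1); ‖w_1‖ = 4.5826, so q_1 = (0.4364, 0.8729, 0.2182).
q_1·w_2 = 0.4364·1 + 0.8729·0 + 0.2182·0 = 0.4364.
u_2 = w_2 − 0.4364·q_1 = (0.8095, -0.3810, -0.0952).
‖u_2‖ = 0.8997, so q_2 = (0.8997, -0.4234, -0.1059).
q_1·w_3 = 0.4364·2 + 0.8729·(-4) + 0.2182·3 = -1.9640; q_2·w_3 = 0.8997·2 + (-0.4234)·(-4) + (-0.1059)·3 = 3.1755.
u_3 = w_3 + 1.9640·q_1 − 3.1755·q_2 = (0.0000, -0.9412, 3.7647).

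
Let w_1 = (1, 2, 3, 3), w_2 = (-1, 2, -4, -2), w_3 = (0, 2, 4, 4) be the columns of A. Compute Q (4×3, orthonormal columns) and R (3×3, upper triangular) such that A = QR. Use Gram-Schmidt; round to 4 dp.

w_1 = (1, 2, 3, 3); ‖w_1‖ = 4.7958, so e_1 = (0.2085, 0.4170, 0.6255, 0.6255).
e_1·w_2 = 0.2085·(-1) + 0.4170·2 + 0.6255·(-4) + 0.6255·(-2) = -3.1277.
u_2 = w_2 + 3.1277·e_1 = (-0.3478, 3.3043, -2.0435, -0.0435).
‖u_2‖ = 3.9009, so e_2 = (-0.0892, 0.8471, -0.5238, -0.0111).
e_1·w_3 = 0.2085·0 + 0.4170·2 + 0.6255·4 + 0.6255·4 = 5.8384; e_2·w_3 = (-0.0892)·0 + 0.8471·2 + (-0.5238)·4 + (-0.0111)·4 = -0.4458.
u_3 = w_3 − 5.8384·e_1 + 0.4458·e_2 = (-1.2571, -0.0571, 0.1143, 0.3429).
‖u_3‖ = 1.3093, so e_3 = (-0.9602, -0.0436, 0.0873, 0.2619).

Q = [[0.2085, -0.0892, -0.9602], [0.4170, 0.8471, -0.0436], [0.6255, -0.5238, 0.0873], [0.6255, -0.0111, 0.2619]], R = [[4.7958, -3.1277, 5.8384], [0.0000, 3.9009, -0.4458], [0.0000, 0.0000, 1.3093]]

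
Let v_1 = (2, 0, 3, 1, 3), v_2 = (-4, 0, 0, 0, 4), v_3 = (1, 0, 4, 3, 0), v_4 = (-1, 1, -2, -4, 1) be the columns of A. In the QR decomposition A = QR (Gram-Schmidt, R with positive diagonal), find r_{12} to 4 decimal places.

r_{12} = 0.8341

v_1 = (2, 0, 3, 1, 3); ‖v_1‖ = 4.7958, so q_1 = (0.4170, 0.0000, 0.6255, 0.2085, 0.6255).
r_{12} = q_1·v_2 = 0.8341.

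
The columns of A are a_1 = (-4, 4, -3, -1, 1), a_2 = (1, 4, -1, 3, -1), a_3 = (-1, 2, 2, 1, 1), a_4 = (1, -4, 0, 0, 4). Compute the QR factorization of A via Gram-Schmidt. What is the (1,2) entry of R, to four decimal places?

r_{12} = 1.6775

q_1 = a_1/‖a_1‖ = (-4, 4, -3, -1, 1)/6.5574 = (-0.6100, 0.6100, -0.4575, -0.1525, 0.1525).
r_{12} = q_1·a_2 = 1.6775.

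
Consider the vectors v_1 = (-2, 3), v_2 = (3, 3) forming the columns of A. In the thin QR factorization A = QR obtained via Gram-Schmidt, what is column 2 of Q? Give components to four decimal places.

q_2 = (0.8321, 0.5547)

v_1 = (-2, 3); ‖v_1‖ = 3.6056, so q_1 = (-0.5547, 0.8321).
q_1·v_2 = (-0.5547)·3 + 0.8321·3 = 0.8321.
u_2 = v_2 − 0.8321·q_1 = (3.4615, 2.3077).
‖u_2‖ = 4.1603, so q_2 = (0.8321, 0.5547).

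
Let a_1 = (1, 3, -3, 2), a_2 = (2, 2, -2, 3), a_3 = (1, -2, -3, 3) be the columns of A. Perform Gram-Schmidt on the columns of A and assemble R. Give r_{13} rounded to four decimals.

r_{13} = 2.0851

e_1 = a_1/‖a_1‖ = (1, 3, -3, 2)/4.7958 = (0.2085, 0.6255, -0.6255, 0.4170).
r_{13} = e_1·a_3 = 2.0851.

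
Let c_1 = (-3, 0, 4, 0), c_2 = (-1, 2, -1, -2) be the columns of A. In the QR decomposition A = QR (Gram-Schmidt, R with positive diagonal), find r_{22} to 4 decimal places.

r_{22} = 3.1559

c_1 = (-3, 0, 4, 0); ‖c_1‖ = 5.0000, so q_1 = (-0.6000, 0.0000, 0.8000, 0.0000).
q_1·c_2 = (-0.6000)·(-1) + 0.0000·2 + 0.8000·(-1) + 0.0000·(-2) = -0.2000.
u_2 = c_2 + 0.2000·q_1 = (-1.1200, 2.0000, -0.8400, -2.0000).
r_{22} = ‖u_2‖ = 3.1559.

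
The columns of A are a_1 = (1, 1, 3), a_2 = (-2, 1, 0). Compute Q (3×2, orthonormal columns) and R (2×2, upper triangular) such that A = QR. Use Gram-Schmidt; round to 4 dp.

Q = [[0.3015, -0.8616], [0.3015, 0.4924], [0.9045, 0.1231]], R = [[3.3166, -0.3015], [0.0000, 2.2156]]

a_1 = (1, 1, 3); ‖a_1‖ = 3.3166, so q_1 = (0.3015, 0.3015, 0.9045).
q_1·a_2 = 0.3015·(-2) + 0.3015·1 + 0.9045·0 = -0.3015.
u_2 = a_2 + 0.3015·q_1 = (-1.9091, 1.0909, 0.2727).
‖u_2‖ = 2.2156, so q_2 = (-0.8616, 0.4924, 0.1231).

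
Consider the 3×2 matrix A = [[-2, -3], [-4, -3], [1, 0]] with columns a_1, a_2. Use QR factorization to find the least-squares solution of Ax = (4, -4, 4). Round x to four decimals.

e_1 = a_1/‖a_1‖ = (-2, -4, 1)/4.5826 = (-0.4364, -0.8729, 0.2182).
r_{12} = e_1·a_2 = 3.9279.
u_2 = a_2 − 3.9279·e_1 = (-1.2857, 0.4286, -0.8571).
‖u_2‖ = 1.6036, so e_2 = (-0.8018, 0.2673, -0.5345).
Qᵀb = (2.6186, -6.4143).
Back-substitute: x_2 = -6.4143/1.6036 = -4.0000.
x_1 = (2.6186 − 3.9279·(-4.0000))/4.5826 = 4.0000.

x = (4.0000, -4.0000)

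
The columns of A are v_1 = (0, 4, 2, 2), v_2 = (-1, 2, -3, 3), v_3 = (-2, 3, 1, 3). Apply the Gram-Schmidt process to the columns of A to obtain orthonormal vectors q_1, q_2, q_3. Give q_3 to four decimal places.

v_1 = (0, 4, 2, 2); ‖v_1‖ = 4.8990, so q_1 = (0.0000, 0.8165, 0.4082, 0.4082).
q_1·v_2 = 0.0000·(-1) + 0.8165·2 + 0.4082·(-3) + 0.4082·3 = 1.6330.
u_2 = v_2 − 1.6330·q_1 = (-1.0000, 0.6667, -3.6667, 2.3333).
‖u_2‖ = 4.5092, so q_2 = (-0.2218, 0.1478, -0.8131, 0.5175).
q_1·v_3 = 0.0000·(-2) + 0.8165·3 + 0.4082·1 + 0.4082·3 = 4.0825; q_2·v_3 = (-0.2218)·(-2) + 0.1478·3 + (-0.8131)·1 + 0.5175·3 = 1.6263.
u_3 = v_3 − 4.0825·q_1 − 1.6263·q_2 = (-1.6393, -0.5738, 0.6557, 0.4918).
‖u_3‖ = 1.9206, so q_3 = (-0.8536, -0.2988, 0.3414, 0.2561).

q_3 = (-0.8536, -0.2988, 0.3414, 0.2561)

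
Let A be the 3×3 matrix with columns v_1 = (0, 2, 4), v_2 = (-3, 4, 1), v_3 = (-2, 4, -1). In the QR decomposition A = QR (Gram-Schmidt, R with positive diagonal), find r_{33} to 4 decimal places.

v_1 = (0, 2, 4); ‖v_1‖ = 4.4721, so e_1 = (0.0000, 0.4472, 0.8944).
e_1·v_2 = 0.0000·(-3) + 0.4472·4 + 0.8944·1 = 2.6833.
u_2 = v_2 − 2.6833·e_1 = (-3.0000, 2.8000, -1.4000).
‖u_2‖ = 4.3359, so e_2 = (-0.6919, 0.6458, -0.3229).
e_1·v_3 = 0.0000·(-2) + 0.4472·4 + 0.8944·(-1) = 0.8944; e_2·v_3 = (-0.6919)·(-2) + 0.6458·4 + (-0.3229)·(-1) = 4.2898.
u_3 = v_3 − 0.8944·e_1 − 4.2898·e_2 = (0.9681, 0.8298, -0.4149).
r_{33} = ‖u_3‖ = 1.3408.

r_{33} = 1.3408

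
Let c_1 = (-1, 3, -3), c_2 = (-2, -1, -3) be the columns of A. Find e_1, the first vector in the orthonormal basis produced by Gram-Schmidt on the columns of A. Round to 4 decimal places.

e_1 = (-0.2294, 0.6882, -0.6882)

c_1 = (-1, 3, -3); ‖c_1‖ = 4.3589, so e_1 = (-0.2294, 0.6882, -0.6882).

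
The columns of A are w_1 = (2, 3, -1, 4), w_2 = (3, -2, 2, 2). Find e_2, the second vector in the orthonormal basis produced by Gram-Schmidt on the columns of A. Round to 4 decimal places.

w_1 = (2, 3, -1, 4); ‖w_1‖ = 5.4772, so e_1 = (0.3651, 0.5477, -0.1826, 0.7303).
e_1·w_2 = 0.3651·3 + 0.5477·(-2) + (-0.1826)·2 + 0.7303·2 = 1.0954.
u_2 = w_2 − 1.0954·e_1 = (2.6000, -2.6000, 2.2000, 1.2000).
‖u_2‖ = 4.4497, so e_2 = (0.5843, -0.5843, 0.4944, 0.2697).

e_2 = (0.5843, -0.5843, 0.4944, 0.2697)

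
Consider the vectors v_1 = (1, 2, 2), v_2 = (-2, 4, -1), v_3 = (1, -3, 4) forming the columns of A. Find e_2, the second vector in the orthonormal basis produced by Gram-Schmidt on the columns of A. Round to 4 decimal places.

e_1 = v_1/‖v_1‖ = (1, 2, 2)/3.0000 = (0.3333, 0.6667, 0.6667).
r_{12} = e_1·v_2 = 1.3333.
u_2 = v_2 − 1.3333·e_1 = (-2.4444, 3.1111, -1.8889).
‖u_2‖ = 4.3843, so e_2 = (-0.5575, 0.7096, -0.4308).

e_2 = (-0.5575, 0.7096, -0.4308)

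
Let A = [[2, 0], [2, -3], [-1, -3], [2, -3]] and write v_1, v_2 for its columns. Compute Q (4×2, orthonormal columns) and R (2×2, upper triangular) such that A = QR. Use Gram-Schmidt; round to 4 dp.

Q = [[0.5547, 0.3038], [0.5547, -0.3545], [-0.2774, -0.8102], [0.5547, -0.3545]], R = [[3.6056, -2.4962], [0.0000, 4.5573]]

v_1 = (2, 2, -1, 2); ‖v_1‖ = 3.6056, so q_1 = (0.5547, 0.5547, -0.2774, 0.5547).
q_1·v_2 = 0.5547·0 + 0.5547·(-3) + (-0.2774)·(-3) + 0.5547·(-3) = -2.4962.
u_2 = v_2 + 2.4962·q_1 = (1.3846, -1.6154, -3.6923, -1.6154).
‖u_2‖ = 4.5573, so q_2 = (0.3038, -0.3545, -0.8102, -0.3545).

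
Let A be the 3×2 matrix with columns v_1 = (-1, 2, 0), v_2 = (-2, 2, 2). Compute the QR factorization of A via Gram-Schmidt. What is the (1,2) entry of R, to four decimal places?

r_{12} = 2.6833

v_1 = (-1, 2, 0); ‖v_1‖ = 2.2361, so e_1 = (-0.4472, 0.8944, 0.0000).
r_{12} = e_1·v_2 = 2.6833.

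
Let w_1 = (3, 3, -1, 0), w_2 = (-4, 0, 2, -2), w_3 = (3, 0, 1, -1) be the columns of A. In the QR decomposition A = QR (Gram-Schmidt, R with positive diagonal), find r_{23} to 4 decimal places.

r_{23} = -0.5691

w_1 = (3, 3, -1, 0); ‖w_1‖ = 4.3589, so q_1 = (0.6882, 0.6882, -0.2294, 0.0000).
q_1·w_2 = 0.6882·(-4) + 0.6882·0 + (-0.2294)·2 + 0.0000·(-2) = -3.2118.
u_2 = w_2 + 3.2118·q_1 = (-1.7895, 2.2105, 1.2632, -2.0000).
‖u_2‖ = 3.6992, so q_2 = (-0.4837, 0.5976, 0.3415, -0.5407).
r_{23} = q_2·w_3 = -0.5691.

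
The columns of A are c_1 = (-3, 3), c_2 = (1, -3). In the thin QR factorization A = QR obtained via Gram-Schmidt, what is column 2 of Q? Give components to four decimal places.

e_2 = (-0.7071, -0.7071)

c_1 = (-3, 3); ‖c_1‖ = 4.2426, so e_1 = (-0.7071, 0.7071).
e_1·c_2 = (-0.7071)·1 + 0.7071·(-3) = -2.8284.
u_2 = c_2 + 2.8284·e_1 = (-1.0000, -1.0000).
‖u_2‖ = 1.4142, so e_2 = (-0.7071, -0.7071).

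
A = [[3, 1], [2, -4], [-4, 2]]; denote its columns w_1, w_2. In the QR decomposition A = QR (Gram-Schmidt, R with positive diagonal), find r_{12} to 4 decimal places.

w_1 = (3, 2, -4); ‖w_1‖ = 5.3852, so q_1 = (0.5571, 0.3714, -0.7428).
r_{12} = q_1·w_2 = -2.4140.

r_{12} = -2.4140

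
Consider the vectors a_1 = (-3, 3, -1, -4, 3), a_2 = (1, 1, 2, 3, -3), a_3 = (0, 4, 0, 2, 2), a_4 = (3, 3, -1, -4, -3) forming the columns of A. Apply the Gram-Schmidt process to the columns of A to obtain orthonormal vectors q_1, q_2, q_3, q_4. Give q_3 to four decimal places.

q_3 = (0.2928, 0.3504, -0.2382, 0.5777, 0.6333)

q_1 = a_1/‖a_1‖ = (-3, 3, -1, -4, 3)/6.6332 = (-0.4523, 0.4523, -0.1508, -0.6030, 0.4523).
r_{12} = q_1·a_2 = -3.4674.
u_2 = a_2 + 3.4674·q_1 = (-0.5682, 2.5682, 1.4773, 0.9091, -1.4318).
‖u_2‖ = 3.4608, so q_2 = (-0.1642, 0.7421, 0.4269, 0.2627, -0.4137).
r_{13} = q_1·a_3 = 1.5076; r_{23} = q_2·a_3 = 2.6662.
u_3 = a_3 − 1.5076·q_1 − 2.6662·q_2 = (1.1195, 1.3397, -0.9108, 2.2087, 2.4213).
‖u_3‖ = 3.8234, so q_3 = (0.2928, 0.3504, -0.2382, 0.5777, 0.6333).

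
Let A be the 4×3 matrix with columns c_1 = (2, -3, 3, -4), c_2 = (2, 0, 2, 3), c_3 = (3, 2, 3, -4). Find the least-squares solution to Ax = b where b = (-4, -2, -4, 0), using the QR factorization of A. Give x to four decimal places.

e_1 = c_1/‖c_1‖ = (2, -3, 3, -4)/6.1644 = (0.3244, -0.4867, 0.4867, -0.6489).
r_{12} = e_1·c_2 = -0.3244.
u_2 = c_2 + 0.3244·e_1 = (2.1053, -0.1579, 2.1579, 2.7895).
‖u_2‖ = 4.1103, so e_2 = (0.5122, -0.0384, 0.5250, 0.6787).
r_{13} = e_1·c_3 = 4.0555; r_{23} = e_2·c_3 = 0.3201.
u_3 = c_3 − 4.0555·e_1 − 0.3201·e_2 = (1.5202, 3.9860, 0.8583, -1.5857).
‖u_3‖ = 4.6314, so e_3 = (0.3282, 0.8606, 0.1853, -0.3424).
Qᵀb = (-2.2711, -4.0719, -3.7755).
Back-substitute: x_3 = -3.7755/4.6314 = -0.8152.
x_2 = (-4.0719 − 0.3201·(-0.8152))/4.1103 = -0.9272.
x_1 = (-2.2711 + 0.3244·(-0.9272) − 4.0555·(-0.8152))/6.1644 = 0.1191.

x = (0.1191, -0.9272, -0.8152)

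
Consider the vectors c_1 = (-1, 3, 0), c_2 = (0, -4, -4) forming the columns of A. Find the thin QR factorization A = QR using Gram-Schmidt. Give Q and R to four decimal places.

Q = [[-0.3162, -0.2860], [0.9487, -0.0953], [0.0000, -0.9535]], R = [[3.1623, -3.7947], [0.0000, 4.1952]]

c_1 = (-1, 3, 0); ‖c_1‖ = 3.1623, so e_1 = (-0.3162, 0.9487, 0.0000).
e_1·c_2 = (-0.3162)·0 + 0.9487·(-4) + 0.0000·(-4) = -3.7947.
u_2 = c_2 + 3.7947·e_1 = (-1.2000, -0.4000, -4.0000).
‖u_2‖ = 4.1952, so e_2 = (-0.2860, -0.0953, -0.9535).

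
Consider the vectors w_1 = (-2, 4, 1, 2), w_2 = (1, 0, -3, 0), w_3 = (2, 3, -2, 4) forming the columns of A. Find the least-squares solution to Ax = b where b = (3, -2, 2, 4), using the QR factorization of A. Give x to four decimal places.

e_1 = w_1/‖w_1‖ = (-2, 4, 1, 2)/5.0000 = (-0.4000, 0.8000, 0.2000, 0.4000).
r_{12} = e_1·w_2 = -1.0000.
u_2 = w_2 + 1.0000·e_1 = (0.6000, 0.8000, -2.8000, 0.4000).
‖u_2‖ = 3.0000, so e_2 = (0.2000, 0.2667, -0.9333, 0.1333).
r_{13} = e_1·w_3 = 2.8000; r_{23} = e_2·w_3 = 3.6000.
u_3 = w_3 − 2.8000·e_1 − 3.6000·e_2 = (2.4000, -0.2000, 0.8000, 2.4000).
‖u_3‖ = 3.4928, so e_3 = (0.6871, -0.0573, 0.2290, 0.6871).
Qᵀb = (-0.8000, -1.2667, 5.3824).
Back-substitute: x_3 = 5.3824/3.4928 = 1.5410.
x_2 = (-1.2667 − 3.6000·1.5410)/3.0000 = -2.2714.
x_1 = (-0.8000 + 1.0000·(-2.2714) − 2.8000·1.5410)/5.0000 = -1.4772.

x = (-1.4772, -2.2714, 1.5410)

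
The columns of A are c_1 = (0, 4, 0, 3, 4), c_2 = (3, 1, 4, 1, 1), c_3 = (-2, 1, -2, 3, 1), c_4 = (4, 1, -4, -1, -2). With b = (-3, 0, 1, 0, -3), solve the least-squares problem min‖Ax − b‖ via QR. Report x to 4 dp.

q_1 = c_1/‖c_1‖ = (0, 4, 0, 3, 4)/6.4031 = (0.0000, 0.6247, 0.0000, 0.4685, 0.6247).
r_{12} = q_1·c_2 = 1.7179.
u_2 = c_2 − 1.7179·q_1 = (3.0000, -0.0732, 4.0000, 0.1951, -0.0732).
‖u_2‖ = 5.0049, so q_2 = (0.5994, -0.0146, 0.7992, 0.0390, -0.0146).
r_{13} = q_1·c_3 = 2.6550; r_{23} = q_2·c_3 = -2.7096.
u_3 = c_3 − 2.6550·q_1 + 2.7096·q_2 = (-0.3759, -0.6981, 0.1655, 1.8617, -0.6981).
‖u_3‖ = 2.1470, so q_3 = (-0.1751, -0.3252, 0.0771, 0.8671, -0.3252).
r_{14} = q_1·c_4 = -1.0932; r_{24} = q_2·c_4 = -0.8236; r_{34} = q_3·c_4 = -1.5506.
u_4 = c_4 + 1.0932·q_1 + 0.8236·q_2 + 1.5506·q_3 = (4.2222, 1.1667, -3.2222, 0.8889, -1.8333).
‖u_4‖ = 5.8071, so q_4 = (0.7271, 0.2009, -0.5549, 0.1531, -0.3157).
Qᵀb = (-1.8741, -0.9552, 1.5778, -1.7890).
Back-substitute: x_4 = -1.7890/5.8071 = -0.3081.
x_3 = (1.5778 + 1.5506·(-0.3081))/2.1470 = 0.5124.
x_2 = (-0.9552 + 2.7096·0.5124 + 0.8236·(-0.3081))/5.0049 = 0.0359.
x_1 = (-1.8741 − 1.7179·0.0359 − 2.6550·0.5124 + 1.0932·(-0.3081))/6.4031 = -0.5674.

x = (-0.5674, 0.0359, 0.5124, -0.3081)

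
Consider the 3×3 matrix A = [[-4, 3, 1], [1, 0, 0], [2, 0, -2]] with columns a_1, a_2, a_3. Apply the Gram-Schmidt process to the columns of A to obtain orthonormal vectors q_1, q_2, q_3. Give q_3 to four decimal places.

q_3 = (0.0000, 0.8944, -0.4472)

a_1 = (-4, 1, 2); ‖a_1‖ = 4.5826, so q_1 = (-0.8729, 0.2182, 0.4364).
q_1·a_2 = (-0.8729)·3 + 0.2182·0 + 0.4364·0 = -2.6186.
u_2 = a_2 + 2.6186·q_1 = (0.7143, 0.5714, 1.1429).
‖u_2‖ = 1.4639, so q_2 = (0.4880, 0.3904, 0.7807).
q_1·a_3 = (-0.8729)·1 + 0.2182·0 + 0.4364·(-2) = -1.7457; q_2·a_3 = 0.4880·1 + 0.3904·0 + 0.7807·(-2) = -1.0735.
u_3 = a_3 + 1.7457·q_1 + 1.0735·q_2 = (0.0000, 0.8000, -0.4000).
‖u_3‖ = 0.8944, so q_3 = (0.0000, 0.8944, -0.4472).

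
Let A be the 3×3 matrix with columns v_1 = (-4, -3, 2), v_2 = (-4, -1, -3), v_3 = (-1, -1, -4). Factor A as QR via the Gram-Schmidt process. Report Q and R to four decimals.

Q = [[-0.7428, -0.4914, 0.4548], [-0.5571, 0.0768, -0.8269], [0.3714, -0.8676, -0.3308]], R = [[5.3852, 2.4140, -0.1857], [0.0000, 4.4914, 3.8848], [0.0000, 0.0000, 1.6951]]

v_1 = (-4, -3, 2); ‖v_1‖ = 5.3852, so q_1 = (-0.7428, -0.5571, 0.3714).
q_1·v_2 = (-0.7428)·(-4) + (-0.5571)·(-1) + 0.3714·(-3) = 2.4140.
u_2 = v_2 − 2.4140·q_1 = (-2.2069, 0.3448, -3.8966).
‖u_2‖ = 4.4914, so q_2 = (-0.4914, 0.0768, -0.8676).
q_1·v_3 = (-0.7428)·(-1) + (-0.5571)·(-1) + 0.3714·(-4) = -0.1857; q_2·v_3 = (-0.4914)·(-1) + 0.0768·(-1) + (-0.8676)·(-4) = 3.8848.
u_3 = v_3 + 0.1857·q_1 − 3.8848·q_2 = (0.7709, -1.4017, -0.5607).
‖u_3‖ = 1.6951, so q_3 = (0.4548, -0.8269, -0.3308).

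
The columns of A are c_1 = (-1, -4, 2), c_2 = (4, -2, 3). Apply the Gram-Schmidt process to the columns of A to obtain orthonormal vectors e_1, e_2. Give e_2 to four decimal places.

e_2 = (0.9092, -0.0193, 0.4159)

e_1 = c_1/‖c_1‖ = (-1, -4, 2)/4.5826 = (-0.2182, -0.8729, 0.4364).
r_{12} = e_1·c_2 = 2.1822.
u_2 = c_2 − 2.1822·e_1 = (4.4762, -0.0952, 2.0476).
‖u_2‖ = 4.9232, so e_2 = (0.9092, -0.0193, 0.4159).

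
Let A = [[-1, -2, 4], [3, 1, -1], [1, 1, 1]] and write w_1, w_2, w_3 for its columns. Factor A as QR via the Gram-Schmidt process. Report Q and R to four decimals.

w_1 = (-1, 3, 1); ‖w_1‖ = 3.3166, so e_1 = (-0.3015, 0.9045, 0.3015).
e_1·w_2 = (-0.3015)·(-2) + 0.9045·1 + 0.3015·1 = 1.8091.
u_2 = w_2 − 1.8091·e_1 = (-1.4545, -0.6364, 0.4545).
‖u_2‖ = 1.6514, so e_2 = (-0.8808, -0.3853, 0.2752).
e_1·w_3 = (-0.3015)·4 + 0.9045·(-1) + 0.3015·1 = -1.8091; e_2·w_3 = (-0.8808)·4 + (-0.3853)·(-1) + 0.2752·1 = -2.8625.
u_3 = w_3 + 1.8091·e_1 + 2.8625·e_2 = (0.9333, -0.4667, 2.3333).
‖u_3‖ = 2.5560, so e_3 = (0.3651, -0.1826, 0.9129).

Q = [[-0.3015, -0.8808, 0.3651], [0.9045, -0.3853, -0.1826], [0.3015, 0.2752, 0.9129]], R = [[3.3166, 1.8091, -1.8091], [0.0000, 1.6514, -2.8625], [0.0000, 0.0000, 2.5560]]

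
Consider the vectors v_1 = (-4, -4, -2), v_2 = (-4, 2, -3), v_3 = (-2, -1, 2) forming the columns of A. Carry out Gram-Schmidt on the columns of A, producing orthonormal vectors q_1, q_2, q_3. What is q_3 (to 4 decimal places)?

v_1 = (-4, -4, -2); ‖v_1‖ = 6.0000, so q_1 = (-0.6667, -0.6667, -0.3333).
q_1·v_2 = (-0.6667)·(-4) + (-0.6667)·2 + (-0.3333)·(-3) = 2.3333.
u_2 = v_2 − 2.3333·q_1 = (-2.4444, 3.5556, -2.2222).
‖u_2‖ = 4.8534, so q_2 = (-0.5037, 0.7326, -0.4579).
q_1·v_3 = (-0.6667)·(-2) + (-0.6667)·(-1) + (-0.3333)·2 = 1.3333; q_2·v_3 = (-0.5037)·(-2) + 0.7326·(-1) + (-0.4579)·2 = -0.6410.
u_3 = v_3 − 1.3333·q_1 + 0.6410·q_2 = (-1.4340, 0.3585, 2.1509).
‖u_3‖ = 2.6099, so q_3 = (-0.5494, 0.1374, 0.8242).

q_3 = (-0.5494, 0.1374, 0.8242)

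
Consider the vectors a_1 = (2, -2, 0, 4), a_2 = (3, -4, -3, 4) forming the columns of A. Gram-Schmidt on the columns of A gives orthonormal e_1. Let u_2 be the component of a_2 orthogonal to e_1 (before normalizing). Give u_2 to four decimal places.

a_1 = (2, -2, 0, 4); ‖a_1‖ = 4.8990, so e_1 = (0.4082, -0.4082, 0.0000, 0.8165).
e_1·a_2 = 0.4082·3 + (-0.4082)·(-4) + 0.0000·(-3) + 0.8165·4 = 6.1237.
u_2 = a_2 − 6.1237·e_1 = (0.5000, -1.5000, -3.0000, -1.0000).

u_2 = (0.5000, -1.5000, -3.0000, -1.0000)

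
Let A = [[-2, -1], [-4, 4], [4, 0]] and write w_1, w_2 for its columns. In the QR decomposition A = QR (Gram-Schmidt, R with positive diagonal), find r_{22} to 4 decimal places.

w_1 = (-2, -4, 4); ‖w_1‖ = 6.0000, so q_1 = (-0.3333, -0.6667, 0.6667).
q_1·w_2 = (-0.3333)·(-1) + (-0.6667)·4 + 0.6667·0 = -2.3333.
u_2 = w_2 + 2.3333·q_1 = (-1.7778, 2.4444, 1.5556).
r_{22} = ‖u_2‖ = 3.3993.

r_{22} = 3.3993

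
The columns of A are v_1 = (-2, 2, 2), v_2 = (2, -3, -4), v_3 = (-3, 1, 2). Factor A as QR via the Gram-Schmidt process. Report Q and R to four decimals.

Q = [[-0.5774, -0.7071, -0.4082], [0.5774, 0.0000, -0.8165], [0.5774, -0.7071, 0.4082]], R = [[3.4641, -5.1962, 3.4641], [0.0000, 1.4142, 0.7071], [0.0000, 0.0000, 1.2247]]

v_1 = (-2, 2, 2); ‖v_1‖ = 3.4641, so q_1 = (-0.5774, 0.5774, 0.5774).
q_1·v_2 = (-0.5774)·2 + 0.5774·(-3) + 0.5774·(-4) = -5.1962.
u_2 = v_2 + 5.1962·q_1 = (-1.0000, 0.0000, -1.0000).
‖u_2‖ = 1.4142, so q_2 = (-0.7071, 0.0000, -0.7071).
q_1·v_3 = (-0.5774)·(-3) + 0.5774·1 + 0.5774·2 = 3.4641; q_2·v_3 = (-0.7071)·(-3) + 0.0000·1 + (-0.7071)·2 = 0.7071.
u_3 = v_3 − 3.4641·q_1 − 0.7071·q_2 = (-0.5000, -1.0000, 0.5000).
‖u_3‖ = 1.2247, so q_3 = (-0.4082, -0.8165, 0.4082).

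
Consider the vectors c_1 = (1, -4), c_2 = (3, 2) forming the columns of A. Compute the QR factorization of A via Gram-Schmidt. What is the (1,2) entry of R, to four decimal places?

c_1 = (1, -4); ‖c_1‖ = 4.1231, so e_1 = (0.2425, -0.9701).
r_{12} = e_1·c_2 = -1.2127.

r_{12} = -1.2127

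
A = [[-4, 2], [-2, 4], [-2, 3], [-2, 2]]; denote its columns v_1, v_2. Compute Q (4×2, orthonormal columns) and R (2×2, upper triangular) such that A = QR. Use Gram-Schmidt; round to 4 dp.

Q = [[-0.7559, -0.5760], [-0.3780, 0.7200], [-0.3780, 0.3840], [-0.3780, 0.0480]], R = [[5.2915, -4.9135], [0.0000, 2.9761]]

e_1 = v_1/‖v_1‖ = (-4, -2, -2, -2)/5.2915 = (-0.7559, -0.3780, -0.3780, -0.3780).
r_{12} = e_1·v_2 = -4.9135.
u_2 = v_2 + 4.9135·e_1 = (-1.7143, 2.1429, 1.1429, 0.1429).
‖u_2‖ = 2.9761, so e_2 = (-0.5760, 0.7200, 0.3840, 0.0480).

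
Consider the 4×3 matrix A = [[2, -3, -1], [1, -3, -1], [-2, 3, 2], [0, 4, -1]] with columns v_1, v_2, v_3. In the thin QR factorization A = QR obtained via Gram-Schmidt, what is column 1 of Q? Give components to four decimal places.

v_1 = (2, 1, -2, 0); ‖v_1‖ = 3.0000, so q_1 = (0.6667, 0.3333, -0.6667, 0.0000).

q_1 = (0.6667, 0.3333, -0.6667, 0.0000)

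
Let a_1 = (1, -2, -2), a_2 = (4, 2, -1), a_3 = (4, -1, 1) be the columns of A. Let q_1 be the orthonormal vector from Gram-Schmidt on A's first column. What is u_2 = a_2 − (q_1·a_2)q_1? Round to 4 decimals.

a_1 = (1, -2, -2); ‖a_1‖ = 3.0000, so q_1 = (0.3333, -0.6667, -0.6667).
q_1·a_2 = 0.3333·4 + (-0.6667)·2 + (-0.6667)·(-1) = 0.6667.
u_2 = a_2 − 0.6667·q_1 = (3.7778, 2.4444, -0.5556).

u_2 = (3.7778, 2.4444, -0.5556)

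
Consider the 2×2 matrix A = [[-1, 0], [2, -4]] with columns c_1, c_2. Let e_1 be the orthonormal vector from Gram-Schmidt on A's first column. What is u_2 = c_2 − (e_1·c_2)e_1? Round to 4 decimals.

e_1 = c_1/‖c_1‖ = (-1, 2)/2.2361 = (-0.4472, 0.8944).
r_{12} = e_1·c_2 = -3.5777.
u_2 = c_2 + 3.5777·e_1 = (-1.6000, -0.8000).

u_2 = (-1.6000, -0.8000)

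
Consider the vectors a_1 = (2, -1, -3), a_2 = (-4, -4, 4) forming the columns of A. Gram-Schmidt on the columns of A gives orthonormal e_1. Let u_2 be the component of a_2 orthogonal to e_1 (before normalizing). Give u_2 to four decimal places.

a_1 = (2, -1, -3); ‖a_1‖ = 3.7417, so e_1 = (0.5345, -0.2673, -0.8018).
e_1·a_2 = 0.5345·(-4) + (-0.2673)·(-4) + (-0.8018)·4 = -4.2762.
u_2 = a_2 + 4.2762·e_1 = (-1.7143, -5.1429, 0.5714).

u_2 = (-1.7143, -5.1429, 0.5714)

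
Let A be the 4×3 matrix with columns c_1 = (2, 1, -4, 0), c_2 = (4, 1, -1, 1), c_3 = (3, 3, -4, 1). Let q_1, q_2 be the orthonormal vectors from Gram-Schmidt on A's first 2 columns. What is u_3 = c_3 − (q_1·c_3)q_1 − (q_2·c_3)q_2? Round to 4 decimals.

u_3 = (-0.5217, 1.6522, 0.1522, 0.5870)

c_1 = (2, 1, -4, 0); ‖c_1‖ = 4.5826, so q_1 = (0.4364, 0.2182, -0.8729, 0.0000).
q_1·c_2 = 0.4364·4 + 0.2182·1 + (-0.8729)·(-1) + 0.0000·1 = 2.8368.
u_2 = c_2 − 2.8368·q_1 = (2.7619, 0.3810, 1.4762, 1.0000).
‖u_2‖ = 3.3094, so q_2 = (0.8346, 0.1151, 0.4461, 0.3022).
q_1·c_3 = 0.4364·3 + 0.2182·3 + (-0.8729)·(-4) + 0.0000·1 = 5.4554; q_2·c_3 = 0.8346·3 + 0.1151·3 + 0.4461·(-4) + 0.3022·1 = 1.3669.
u_3 = c_3 − 5.4554·q_1 − 1.3669·q_2 = (-0.5217, 1.6522, 0.1522, 0.5870).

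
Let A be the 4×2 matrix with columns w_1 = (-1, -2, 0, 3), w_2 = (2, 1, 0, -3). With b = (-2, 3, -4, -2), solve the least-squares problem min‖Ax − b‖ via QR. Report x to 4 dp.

w_1 = (-1, -2, 0, 3); ‖w_1‖ = 3.7417, so q_1 = (-0.2673, -0.5345, 0.0000, 0.8018).
q_1·w_2 = (-0.2673)·2 + (-0.5345)·1 + 0.0000·0 + 0.8018·(-3) = -3.4744.
u_2 = w_2 + 3.4744·q_1 = (1.0714, -0.8571, 0.0000, -0.2143).
‖u_2‖ = 1.3887, so q_2 = (0.7715, -0.6172, 0.0000, -0.1543).
Qᵀb = (-2.6726, -3.0861).
Back-substitute: x_2 = -3.0861/1.3887 = -2.2222.
x_1 = (-2.6726 + 3.4744·(-2.2222))/3.7417 = -2.7778.

x = (-2.7778, -2.2222)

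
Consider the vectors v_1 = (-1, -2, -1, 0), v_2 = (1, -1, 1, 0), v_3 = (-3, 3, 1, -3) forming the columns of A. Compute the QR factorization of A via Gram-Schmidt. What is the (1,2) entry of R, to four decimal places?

r_{12} = 0.0000

v_1 = (-1, -2, -1, 0); ‖v_1‖ = 2.4495, so e_1 = (-0.4082, -0.8165, -0.4082, 0.0000).
r_{12} = e_1·v_2 = 0.0000.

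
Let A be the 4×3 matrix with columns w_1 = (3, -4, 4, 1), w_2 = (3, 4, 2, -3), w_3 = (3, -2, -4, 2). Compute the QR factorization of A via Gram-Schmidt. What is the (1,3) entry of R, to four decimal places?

r_{13} = 0.4629

w_1 = (3, -4, 4, 1); ‖w_1‖ = 6.4807, so e_1 = (0.4629, -0.6172, 0.6172, 0.1543).
r_{13} = e_1·w_3 = 0.4629.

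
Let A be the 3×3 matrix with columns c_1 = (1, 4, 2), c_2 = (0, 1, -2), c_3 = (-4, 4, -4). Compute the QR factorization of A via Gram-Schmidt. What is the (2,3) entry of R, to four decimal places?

r_{23} = 5.3666

e_1 = c_1/‖c_1‖ = (1, 4, 2)/4.5826 = (0.2182, 0.8729, 0.4364).
r_{12} = e_1·c_2 = 0.0000.
u_2 = c_2 + 0.0000·e_1 = (0.0000, 1.0000, -2.0000).
‖u_2‖ = 2.2361, so e_2 = (0.0000, 0.4472, -0.8944).
r_{23} = e_2·c_3 = 5.3666.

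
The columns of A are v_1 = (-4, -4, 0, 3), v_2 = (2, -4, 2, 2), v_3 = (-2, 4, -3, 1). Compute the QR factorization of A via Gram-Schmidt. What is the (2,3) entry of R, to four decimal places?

r_{23} = -4.6263

q_1 = v_1/‖v_1‖ = (-4, -4, 0, 3)/6.4031 = (-0.6247, -0.6247, 0.0000, 0.4685).
r_{12} = q_1·v_2 = 2.1864.
u_2 = v_2 − 2.1864·q_1 = (3.3659, -2.6341, 2.0000, 0.9756).
‖u_2‖ = 4.8187, so q_2 = (0.6985, -0.5467, 0.4151, 0.2025).
r_{23} = q_2·v_3 = -4.6263.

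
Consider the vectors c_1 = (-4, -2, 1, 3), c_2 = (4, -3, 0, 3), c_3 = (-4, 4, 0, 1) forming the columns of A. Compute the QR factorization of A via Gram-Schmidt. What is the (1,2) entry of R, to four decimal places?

r_{12} = -0.1826

c_1 = (-4, -2, 1, 3); ‖c_1‖ = 5.4772, so q_1 = (-0.7303, -0.3651, 0.1826, 0.5477).
r_{12} = q_1·c_2 = -0.1826.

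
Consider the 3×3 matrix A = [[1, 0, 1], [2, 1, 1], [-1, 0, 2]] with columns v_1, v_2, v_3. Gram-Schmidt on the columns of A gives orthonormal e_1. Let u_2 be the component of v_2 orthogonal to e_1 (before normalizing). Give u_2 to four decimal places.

e_1 = v_1/‖v_1‖ = (1, 2, -1)/2.4495 = (0.4082, 0.8165, -0.4082).
r_{12} = e_1·v_2 = 0.8165.
u_2 = v_2 − 0.8165·e_1 = (-0.3333, 0.3333, 0.3333).

u_2 = (-0.3333, 0.3333, 0.3333)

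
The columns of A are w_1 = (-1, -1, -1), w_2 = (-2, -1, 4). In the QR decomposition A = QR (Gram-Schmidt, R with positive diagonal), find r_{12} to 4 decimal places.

r_{12} = -0.5774

w_1 = (-1, -1, -1); ‖w_1‖ = 1.7321, so e_1 = (-0.5774, -0.5774, -0.5774).
r_{12} = e_1·w_2 = -0.5774.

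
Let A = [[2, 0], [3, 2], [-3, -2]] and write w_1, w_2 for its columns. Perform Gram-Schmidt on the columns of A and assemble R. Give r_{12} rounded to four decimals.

r_{12} = 2.5584

w_1 = (2, 3, -3); ‖w_1‖ = 4.6904, so e_1 = (0.4264, 0.6396, -0.6396).
r_{12} = e_1·w_2 = 2.5584.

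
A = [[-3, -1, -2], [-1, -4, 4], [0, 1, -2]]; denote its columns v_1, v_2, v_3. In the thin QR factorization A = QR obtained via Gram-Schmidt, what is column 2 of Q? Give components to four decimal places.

e_1 = v_1/‖v_1‖ = (-3, -1, 0)/3.1623 = (-0.9487, -0.3162, 0.0000).
r_{12} = e_1·v_2 = 2.2136.
u_2 = v_2 − 2.2136·e_1 = (1.1000, -3.3000, 1.0000).
‖u_2‖ = 3.6194, so e_2 = (0.3039, -0.9118, 0.2763).

e_2 = (0.3039, -0.9118, 0.2763)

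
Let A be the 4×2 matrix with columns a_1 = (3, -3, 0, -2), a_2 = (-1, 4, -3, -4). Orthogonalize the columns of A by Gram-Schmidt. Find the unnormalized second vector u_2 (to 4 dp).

u_2 = (-0.0455, 3.0455, -3.0000, -4.6364)

e_1 = a_1/‖a_1‖ = (3, -3, 0, -2)/4.6904 = (0.6396, -0.6396, 0.0000, -0.4264).
r_{12} = e_1·a_2 = -1.4924.
u_2 = a_2 + 1.4924·e_1 = (-0.0455, 3.0455, -3.0000, -4.6364).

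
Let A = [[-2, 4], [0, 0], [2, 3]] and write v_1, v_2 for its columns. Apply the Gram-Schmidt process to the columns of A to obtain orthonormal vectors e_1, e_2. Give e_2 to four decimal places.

e_2 = (0.7071, 0.0000, 0.7071)

v_1 = (-2, 0, 2); ‖v_1‖ = 2.8284, so e_1 = (-0.7071, 0.0000, 0.7071).
e_1·v_2 = (-0.7071)·4 + 0.0000·0 + 0.7071·3 = -0.7071.
u_2 = v_2 + 0.7071·e_1 = (3.5000, 0.0000, 3.5000).
‖u_2‖ = 4.9497, so e_2 = (0.7071, 0.0000, 0.7071).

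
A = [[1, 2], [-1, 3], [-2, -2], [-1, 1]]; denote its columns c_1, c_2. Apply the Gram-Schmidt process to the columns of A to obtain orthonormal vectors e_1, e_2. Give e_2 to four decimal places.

e_1 = c_1/‖c_1‖ = (1, -1, -2, -1)/2.6458 = (0.3780, -0.3780, -0.7559, -0.3780).
r_{12} = e_1·c_2 = 0.7559.
u_2 = c_2 − 0.7559·e_1 = (1.7143, 3.2857, -1.4286, 1.2857).
‖u_2‖ = 4.1748, so e_2 = (0.4106, 0.7870, -0.3422, 0.3080).

e_2 = (0.4106, 0.7870, -0.3422, 0.3080)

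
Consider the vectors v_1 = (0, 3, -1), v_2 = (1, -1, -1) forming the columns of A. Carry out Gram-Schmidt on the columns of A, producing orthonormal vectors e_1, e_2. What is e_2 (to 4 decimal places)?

e_2 = (0.6202, -0.2481, -0.7442)

e_1 = v_1/‖v_1‖ = (0, 3, -1)/3.1623 = (0.0000, 0.9487, -0.3162).
r_{12} = e_1·v_2 = -0.6325.
u_2 = v_2 + 0.6325·e_1 = (1.0000, -0.4000, -1.2000).
‖u_2‖ = 1.6125, so e_2 = (0.6202, -0.2481, -0.7442).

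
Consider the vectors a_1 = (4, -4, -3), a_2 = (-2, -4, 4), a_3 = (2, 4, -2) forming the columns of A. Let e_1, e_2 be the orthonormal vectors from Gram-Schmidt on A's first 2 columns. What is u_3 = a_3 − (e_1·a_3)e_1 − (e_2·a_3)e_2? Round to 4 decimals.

u_3 = (0.9205, 0.3288, 0.7890)

a_1 = (4, -4, -3); ‖a_1‖ = 6.4031, so e_1 = (0.6247, -0.6247, -0.4685).
e_1·a_2 = 0.6247·(-2) + (-0.6247)·(-4) + (-0.4685)·4 = -0.6247.
u_2 = a_2 + 0.6247·e_1 = (-1.6098, -4.3902, 3.7073).
‖u_2‖ = 5.9674, so e_2 = (-0.2698, -0.7357, 0.6213).
e_1·a_3 = 0.6247·2 + (-0.6247)·4 + (-0.4685)·(-2) = -0.3123; e_2·a_3 = (-0.2698)·2 + (-0.7357)·4 + 0.6213·(-2) = -4.7249.
u_3 = a_3 + 0.3123·e_1 + 4.7249·e_2 = (0.9205, 0.3288, 0.7890).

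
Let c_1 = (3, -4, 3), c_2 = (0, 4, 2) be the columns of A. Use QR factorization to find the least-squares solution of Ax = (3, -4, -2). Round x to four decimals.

c_1 = (3, -4, 3); ‖c_1‖ = 5.8310, so q_1 = (0.5145, -0.6860, 0.5145).
q_1·c_2 = 0.5145·0 + (-0.6860)·4 + 0.5145·2 = -1.7150.
u_2 = c_2 + 1.7150·q_1 = (0.8824, 2.8235, 2.8824).
‖u_2‖ = 4.1302, so q_2 = (0.2136, 0.6836, 0.6979).
Qᵀb = (3.2585, -3.4893).
Back-substitute: x_2 = -3.4893/4.1302 = -0.8448.
x_1 = (3.2585 + 1.7150·(-0.8448))/5.8310 = 0.3103.

x = (0.3103, -0.8448)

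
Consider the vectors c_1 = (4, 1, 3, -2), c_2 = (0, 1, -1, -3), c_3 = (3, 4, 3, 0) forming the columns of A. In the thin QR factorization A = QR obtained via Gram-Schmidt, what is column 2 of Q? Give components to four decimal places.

q_2 = (-0.1649, 0.2679, -0.4327, -0.8449)

c_1 = (4, 1, 3, -2); ‖c_1‖ = 5.4772, so q_1 = (0.7303, 0.1826, 0.5477, -0.3651).
q_1·c_2 = 0.7303·0 + 0.1826·1 + 0.5477·(-1) + (-0.3651)·(-3) = 0.7303.
u_2 = c_2 − 0.7303·q_1 = (-0.5333, 0.8667, -1.4000, -2.7333).
‖u_2‖ = 3.2352, so q_2 = (-0.1649, 0.2679, -0.4327, -0.8449).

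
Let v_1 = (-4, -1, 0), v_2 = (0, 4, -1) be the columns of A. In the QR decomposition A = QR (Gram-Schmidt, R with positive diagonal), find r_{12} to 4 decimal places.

e_1 = v_1/‖v_1‖ = (-4, -1, 0)/4.1231 = (-0.9701, -0.2425, 0.0000).
r_{12} = e_1·v_2 = -0.9701.

r_{12} = -0.9701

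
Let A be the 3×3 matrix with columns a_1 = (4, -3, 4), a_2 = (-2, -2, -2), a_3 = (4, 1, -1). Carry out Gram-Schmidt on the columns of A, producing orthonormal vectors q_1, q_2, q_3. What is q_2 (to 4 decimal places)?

q_2 = (-0.3313, -0.8835, -0.3313)

q_1 = a_1/‖a_1‖ = (4, -3, 4)/6.4031 = (0.6247, -0.4685, 0.6247).
r_{12} = q_1·a_2 = -1.5617.
u_2 = a_2 + 1.5617·q_1 = (-1.0244, -2.7317, -1.0244).
‖u_2‖ = 3.0921, so q_2 = (-0.3313, -0.8835, -0.3313).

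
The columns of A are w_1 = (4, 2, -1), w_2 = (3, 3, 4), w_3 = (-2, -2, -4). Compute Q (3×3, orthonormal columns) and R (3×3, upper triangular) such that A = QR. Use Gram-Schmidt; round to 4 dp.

w_1 = (4, 2, -1); ‖w_1‖ = 4.5826, so q_1 = (0.8729, 0.4364, -0.2182).
q_1·w_2 = 0.8729·3 + 0.4364·3 + (-0.2182)·4 = 3.0551.
u_2 = w_2 − 3.0551·q_1 = (0.3333, 1.6667, 4.6667).
‖u_2‖ = 4.9666, so q_2 = (0.0671, 0.3356, 0.9396).
q_1·w_3 = 0.8729·(-2) + 0.4364·(-2) + (-0.2182)·(-4) = -1.7457; q_2·w_3 = 0.0671·(-2) + 0.3356·(-2) + 0.9396·(-4) = -4.5639.
u_3 = w_3 + 1.7457·q_1 + 4.5639·q_2 = (-0.1699, 0.2934, -0.0927).
‖u_3‖ = 0.3515, so q_3 = (-0.4833, 0.8348, -0.2636).

Q = [[0.8729, 0.0671, -0.4833], [0.4364, 0.3356, 0.8348], [-0.2182, 0.9396, -0.2636]], R = [[4.5826, 3.0551, -1.7457], [0.0000, 4.9666, -4.5639], [0.0000, 0.0000, 0.3515]]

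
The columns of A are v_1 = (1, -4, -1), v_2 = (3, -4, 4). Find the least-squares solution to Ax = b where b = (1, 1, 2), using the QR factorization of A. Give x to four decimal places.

v_1 = (1, -4, -1); ‖v_1‖ = 4.2426, so q_1 = (0.2357, -0.9428, -0.2357).
q_1·v_2 = 0.2357·3 + (-0.9428)·(-4) + (-0.2357)·4 = 3.5355.
u_2 = v_2 − 3.5355·q_1 = (2.1667, -0.6667, 4.8333).
‖u_2‖ = 5.3385, so q_2 = (0.4059, -0.1249, 0.9054).
Qᵀb = (-1.1785, 2.0917).
Back-substitute: x_2 = 2.0917/5.3385 = 0.3918.
x_1 = (-1.1785 − 3.5355·0.3918)/4.2426 = -0.6043.

x = (-0.6043, 0.3918)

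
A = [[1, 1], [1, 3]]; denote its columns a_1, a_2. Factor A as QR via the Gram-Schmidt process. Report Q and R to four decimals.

a_1 = (1, 1); ‖a_1‖ = 1.4142, so q_1 = (0.7071, 0.7071).
q_1·a_2 = 0.7071·1 + 0.7071·3 = 2.8284.
u_2 = a_2 − 2.8284·q_1 = (-1.0000, 1.0000).
‖u_2‖ = 1.4142, so q_2 = (-0.7071, 0.7071).

Q = [[0.7071, -0.7071], [0.7071, 0.7071]], R = [[1.4142, 2.8284], [0.0000, 1.4142]]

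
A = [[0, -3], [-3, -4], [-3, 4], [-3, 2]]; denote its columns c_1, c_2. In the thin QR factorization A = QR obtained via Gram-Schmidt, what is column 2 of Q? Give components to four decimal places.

e_2 = (-0.4540, -0.7062, 0.5044, 0.2018)

c_1 = (0, -3, -3, -3); ‖c_1‖ = 5.1962, so e_1 = (0.0000, -0.5774, -0.5774, -0.5774).
e_1·c_2 = 0.0000·(-3) + (-0.5774)·(-4) + (-0.5774)·4 + (-0.5774)·2 = -1.1547.
u_2 = c_2 + 1.1547·e_1 = (-3.0000, -4.6667, 3.3333, 1.3333).
‖u_2‖ = 6.6081, so e_2 = (-0.4540, -0.7062, 0.5044, 0.2018).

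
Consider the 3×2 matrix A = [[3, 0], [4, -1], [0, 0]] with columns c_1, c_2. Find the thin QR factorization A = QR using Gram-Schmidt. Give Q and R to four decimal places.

c_1 = (3, 4, 0); ‖c_1‖ = 5.0000, so e_1 = (0.6000, 0.8000, 0.0000).
e_1·c_2 = 0.6000·0 + 0.8000·(-1) + 0.0000·0 = -0.8000.
u_2 = c_2 + 0.8000·e_1 = (0.4800, -0.3600, 0.0000).
‖u_2‖ = 0.6000, so e_2 = (0.8000, -0.6000, 0.0000).

Q = [[0.6000, 0.8000], [0.8000, -0.6000], [0.0000, 0.0000]], R = [[5.0000, -0.8000], [0.0000, 0.6000]]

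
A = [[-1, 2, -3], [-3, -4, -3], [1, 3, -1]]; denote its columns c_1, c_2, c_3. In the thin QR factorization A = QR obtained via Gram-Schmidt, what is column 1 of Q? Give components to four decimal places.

e_1 = (-0.3015, -0.9045, 0.3015)

e_1 = c_1/‖c_1‖ = (-1, -3, 1)/3.3166 = (-0.3015, -0.9045, 0.3015).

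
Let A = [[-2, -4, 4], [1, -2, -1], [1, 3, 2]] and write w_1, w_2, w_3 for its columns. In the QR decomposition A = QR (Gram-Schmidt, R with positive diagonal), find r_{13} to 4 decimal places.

q_1 = w_1/‖w_1‖ = (-2, 1, 1)/2.4495 = (-0.8165, 0.4082, 0.4082).
r_{13} = q_1·w_3 = -2.8577.

r_{13} = -2.8577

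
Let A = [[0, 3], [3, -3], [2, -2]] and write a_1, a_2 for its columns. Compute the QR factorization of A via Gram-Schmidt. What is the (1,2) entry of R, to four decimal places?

a_1 = (0, 3, 2); ‖a_1‖ = 3.6056, so e_1 = (0.0000, 0.8321, 0.5547).
r_{12} = e_1·a_2 = -3.6056.

r_{12} = -3.6056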